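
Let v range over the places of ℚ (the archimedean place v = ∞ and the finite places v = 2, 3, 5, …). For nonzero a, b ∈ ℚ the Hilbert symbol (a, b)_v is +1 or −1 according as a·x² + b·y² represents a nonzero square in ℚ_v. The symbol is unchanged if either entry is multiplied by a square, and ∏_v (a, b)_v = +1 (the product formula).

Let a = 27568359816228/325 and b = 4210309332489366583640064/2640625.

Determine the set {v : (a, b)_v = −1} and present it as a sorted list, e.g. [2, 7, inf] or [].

Mod squares: a ≡ 25814789, b ≡ 41. Check v ∈ {∞, 2, 3, 5, 7, 11, 13, 17, 19, 23, 37, 41}.
v=∞: 25814789 > 0 and 41 > 0  ⇒  (a,b)_∞ = +1.
v=17: a=17^1·(≡9), b=17^2·(≡12) mod 17; (9|17)=+1, (12|17)=-1; (−1)^{1·2·8}·(+1)^2·(-1)^1 = -1.
v=5: a=5^-2·(≡1), b=5^-6·(≡1) mod 5; (1|5)=+1, (1|5)=+1; (−1)^{-2·-6·2}·(+1)^-6·(+1)^-2 = +1.
v=11: a=11^1·(≡3), b=11^2·(≡10) mod 11; (3|11)=+1, (10|11)=-1; (−1)^{1·2·5}·(+1)^2·(-1)^1 = -1.
v=2: v_2(a)=2, v_2(b)=18; units ≡ 5, 1 (mod 8); ε·ε+αω+βω = 0·0+2·0+18·1 ≡ 0  ⇒  (a,b)_2 = +1.
v=13: a=13^-1·(≡3), b=13^-2·(≡8) mod 13; (3|13)=+1, (8|13)=-1; (−1)^{-1·-2·6}·(+1)^-2·(-1)^-1 = -1.
v=7: a=7^1·(≡3), b=7^0·(≡6) mod 7; (3|7)=-1, (6|7)=-1; (−1)^{1·0·3}·(-1)^0·(-1)^1 = -1.
v=3: a=3^8·(≡2), b=3^4·(≡2) mod 3; (2|3)=-1, (2|3)=-1; (−1)^{8·4·1}·(-1)^4·(-1)^8 = +1.
v=41: a=41^1·(≡23), b=41^1·(≡37) mod 41; (23|41)=+1, (37|41)=+1; (−1)^{1·1·20}·(+1)^1·(+1)^1 = +1.
v=19: a=19^0·(≡12), b=19^2·(≡15) mod 19; (12|19)=-1, (15|19)=-1; (−1)^{0·2·9}·(-1)^2·(-1)^0 = +1.
v=37: a=37^1·(≡4), b=37^2·(≡10) mod 37; (4|37)=+1, (10|37)=+1; (−1)^{1·2·18}·(+1)^2·(+1)^1 = +1.
v=23: a=23^2·(≡16), b=23^4·(≡8) mod 23; (16|23)=+1, (8|23)=+1; (−1)^{2·4·11}·(+1)^4·(+1)^2 = +1.
(25814789, 41 / ℚ) ramifies at {7, 11, 13, 17}: a division algebra.

[7, 11, 13, 17]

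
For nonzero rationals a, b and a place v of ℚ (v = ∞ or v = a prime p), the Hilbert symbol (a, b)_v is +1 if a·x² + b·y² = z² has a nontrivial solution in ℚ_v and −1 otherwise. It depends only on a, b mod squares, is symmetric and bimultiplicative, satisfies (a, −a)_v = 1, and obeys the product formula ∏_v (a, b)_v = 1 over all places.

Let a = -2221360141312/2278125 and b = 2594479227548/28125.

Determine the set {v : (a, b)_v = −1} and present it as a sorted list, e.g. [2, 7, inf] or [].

[2, 23]

(a, b) ≡ (-185, 55315) mod (ℚ^×)²; places V = {2, 3, 5, 13, 19, 23, 31, 37, ∞}.
(a,b)_5: α=-5, u≡2; β=-5, v≡2 (mod 5); (2|5)=-1, (2|5)=-1; sign (−1)^0·-1^-5·-1^-5 = +1.
(a,b)_31: α=2, u≡2; β=2, v≡29 (mod 31); (2|31)=+1, (29|31)=-1; sign (−1)^0·+1^2·-1^2 = +1.
(a,b)_∞: sgn(-185)=−, sgn(55315)=+, so +1.
(a,b)_13: α=2, u≡12; β=3, v≡12 (mod 13); (12|13)=+1, (12|13)=+1; sign (−1)^0·+1^3·+1^2 = +1.
(a,b)_37: α=1, u≡13; β=1, v≡17 (mod 37); (13|37)=-1, (17|37)=-1; sign (−1)^0·-1^1·-1^1 = +1.
(a,b)_19: α=2, u≡1; β=2, v≡7 (mod 19); (1|19)=+1, (7|19)=+1; sign (−1)^0·+1^2·+1^2 = +1.
(a,b)_3: α=-6, u≡1; β=-2, v≡1 (mod 3); (1|3)=+1, (1|3)=+1; sign (−1)^0·+1^-2·+1^-6 = +1.
(a,b)_2: α=10, β=2; u≡7, v≡3 (mod 8); ε(u)ε(v)=1·1, αω(v)=10·1, βω(u)=2·0; sum ≡ 1  ⇒  -1.
(a,b)_23: α=0, u≡14; β=1, v≡8 (mod 23); (14|23)=-1, (8|23)=+1; sign (−1)^0·-1^1·+1^0 = -1.
|Ram(-185, 55315)| = 2, even; anisotropic at {2, 23}.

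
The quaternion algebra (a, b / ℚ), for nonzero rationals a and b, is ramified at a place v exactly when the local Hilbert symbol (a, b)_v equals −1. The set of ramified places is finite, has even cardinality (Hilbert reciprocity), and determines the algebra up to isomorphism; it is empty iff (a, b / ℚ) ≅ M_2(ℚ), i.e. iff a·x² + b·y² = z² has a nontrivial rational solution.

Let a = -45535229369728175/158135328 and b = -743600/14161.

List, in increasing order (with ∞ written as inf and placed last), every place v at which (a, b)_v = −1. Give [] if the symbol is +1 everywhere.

[2, 7, 11, 29, 41, inf]

Mod squares: a ≡ -5676286, b ≡ -11. Check v ∈ {∞, 2, 3, 5, 7, 11, 13, 17, 19, 29, 31, 41, 47}.
v=19: a=19^-2·(≡15), b=19^0·(≡10) mod 19; (15|19)=-1, (10|19)=-1; (−1)^{-2·0·9}·(-1)^0·(-1)^-2 = +1.
v=41: a=41^1·(≡38), b=41^0·(≡19) mod 41; (38|41)=-1, (19|41)=-1; (−1)^{1·0·20}·(-1)^0·(-1)^1 = -1.
v=∞: -5676286 < 0 and -11 < 0  ⇒  (a,b)_∞ = -1.
v=47: a=47^2·(≡46), b=47^0·(≡36) mod 47; (46|47)=-1, (36|47)=+1; (−1)^{2·0·23}·(-1)^0·(+1)^2 = +1.
v=31: a=31^1·(≡6), b=31^0·(≡16) mod 31; (6|31)=-1, (16|31)=+1; (−1)^{1·0·15}·(-1)^0·(+1)^1 = +1.
v=2: v_2(a)=-5, v_2(b)=4; units ≡ 1, 5 (mod 8); ε·ε+αω+βω = 0·0+-5·1+4·0 ≡ 1  ⇒  (a,b)_2 = -1.
v=13: a=13^-2·(≡6), b=13^2·(≡5) mod 13; (6|13)=-1, (5|13)=-1; (−1)^{-2·2·6}·(-1)^2·(-1)^-2 = +1.
v=29: a=29^1·(≡16), b=29^0·(≡2) mod 29; (16|29)=+1, (2|29)=-1; (−1)^{1·0·14}·(+1)^0·(-1)^1 = -1.
v=17: a=17^0·(≡14), b=17^-2·(≡10) mod 17; (14|17)=-1, (10|17)=-1; (−1)^{0·-2·8}·(-1)^-2·(-1)^0 = +1.
v=11: a=11^3·(≡10), b=11^1·(≡7) mod 11; (10|11)=-1, (7|11)=-1; (−1)^{3·1·5}·(-1)^1·(-1)^3 = -1.
v=3: a=3^-4·(≡2), b=3^0·(≡1) mod 3; (2|3)=-1, (1|3)=+1; (−1)^{-4·0·1}·(-1)^0·(+1)^-4 = +1.
v=5: a=5^2·(≡1), b=5^2·(≡1) mod 5; (1|5)=+1, (1|5)=+1; (−1)^{2·2·2}·(+1)^2·(+1)^2 = +1.
v=7: a=7^5·(≡6), b=7^-2·(≡5) mod 7; (6|7)=-1, (5|7)=-1; (−1)^{5·-2·3}·(-1)^-2·(-1)^5 = -1.
(-5676286, -11 / ℚ) ramifies at {2, 7, 11, 29, 41, ∞}: a division algebra.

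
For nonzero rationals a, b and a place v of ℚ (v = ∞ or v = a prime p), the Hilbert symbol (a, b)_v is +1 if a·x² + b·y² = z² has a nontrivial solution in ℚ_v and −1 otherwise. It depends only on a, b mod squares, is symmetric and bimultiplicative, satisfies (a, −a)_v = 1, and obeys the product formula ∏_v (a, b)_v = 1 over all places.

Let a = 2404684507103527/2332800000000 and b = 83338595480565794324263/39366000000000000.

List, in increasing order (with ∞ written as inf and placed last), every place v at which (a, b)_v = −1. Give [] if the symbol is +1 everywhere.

Mod squares: a ≡ 9614, b ≡ 28842. Check v ∈ {∞, 2, 3, 5, 7, 11, 19, 23, 29}.
v=∞: 9614 > 0 and 28842 > 0  ⇒  (a,b)_∞ = +1.
v=11: a=11^1·(≡9), b=11^1·(≡3) mod 11; (9|11)=+1, (3|11)=+1; (−1)^{1·1·5}·(+1)^1·(+1)^1 = -1.
v=3: a=3^-6·(≡2), b=3^-9·(≡2) mod 3; (2|3)=-1, (2|3)=-1; (−1)^{-6·-9·1}·(-1)^-9·(-1)^-6 = -1.
v=29: a=29^8·(≡8), b=29^12·(≡24) mod 29; (8|29)=-1, (24|29)=+1; (−1)^{8·12·14}·(-1)^12·(+1)^8 = +1.
v=5: a=5^-8·(≡4), b=5^-12·(≡3) mod 5; (4|5)=+1, (3|5)=-1; (−1)^{-8·-12·2}·(+1)^-12·(-1)^-8 = +1.
v=23: a=23^1·(≡3), b=23^1·(≡16) mod 23; (3|23)=+1, (16|23)=+1; (−1)^{1·1·11}·(+1)^1·(+1)^1 = -1.
v=7: a=7^0·(≡5), b=7^2·(≡1) mod 7; (5|7)=-1, (1|7)=+1; (−1)^{0·2·3}·(-1)^2·(+1)^0 = +1.
v=19: a=19^1·(≡8), b=19^1·(≡5) mod 19; (8|19)=-1, (5|19)=+1; (−1)^{1·1·9}·(-1)^1·(+1)^1 = +1.
v=2: v_2(a)=-13, v_2(b)=-13; units ≡ 7, 5 (mod 8); ε·ε+αω+βω = 1·0+-13·1+-13·0 ≡ 1  ⇒  (a,b)_2 = -1.
|Ram(9614, 28842)| = 4, even; anisotropic at {2, 3, 11, 23}.

[2, 3, 11, 23]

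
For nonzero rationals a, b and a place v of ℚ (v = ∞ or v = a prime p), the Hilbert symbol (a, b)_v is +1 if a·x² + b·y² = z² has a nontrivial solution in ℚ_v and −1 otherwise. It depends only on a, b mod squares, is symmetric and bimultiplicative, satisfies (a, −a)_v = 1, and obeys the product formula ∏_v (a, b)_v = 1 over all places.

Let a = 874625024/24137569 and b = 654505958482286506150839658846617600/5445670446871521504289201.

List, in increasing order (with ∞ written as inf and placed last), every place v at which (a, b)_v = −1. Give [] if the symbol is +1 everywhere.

[3, 19]

(a, b) ≡ (14, 114) mod (ℚ^×)²; places V = {2, 3, 5, 7, 11, 13, 17, 19, 47, ∞}.
(a,b)_∞: sgn(14)=+, sgn(114)=+, so +1.
(a,b)_7: α=1, u≡2; β=6, v≡4 (mod 7); (2|7)=+1, (4|7)=+1; sign (−1)^0·+1^6·+1^1 = +1.
(a,b)_19: α=2, u≡8; β=3, v≡16 (mod 19); (8|19)=-1, (16|19)=+1; sign (−1)^0·-1^3·+1^2 = -1.
(a,b)_11: α=0, u≡4; β=-4, v≡1 (mod 11); (4|11)=+1, (1|11)=+1; sign (−1)^0·+1^-4·+1^0 = +1.
(a,b)_13: α=2, u≡9; β=4, v≡3 (mod 13); (9|13)=+1, (3|13)=+1; sign (−1)^0·+1^4·+1^2 = +1.
(a,b)_17: α=-6, u≡14; β=-14, v≡12 (mod 17); (14|17)=-1, (12|17)=-1; sign (−1)^0·-1^-14·-1^-6 = +1.
(a,b)_3: α=0, u≡2; β=17, v≡2 (mod 3); (2|3)=-1, (2|3)=-1; sign (−1)^0·-1^17·-1^0 = -1.
(a,b)_2: α=11, β=43; u≡7, v≡1 (mod 8); ε(u)ε(v)=1·0, αω(v)=11·0, βω(u)=43·0; sum ≡ 0  ⇒  +1.
(a,b)_5: α=0, u≡1; β=2, v≡4 (mod 5); (1|5)=+1, (4|5)=+1; sign (−1)^0·+1^2·+1^0 = +1.
(a,b)_47: α=0, u≡17; β=-2, v≡30 (mod 47); (17|47)=+1, (30|47)=-1; sign (−1)^0·+1^-2·-1^0 = +1.
Ram(14, 114) = {3, 19}; no ℚ_3-point on the conic.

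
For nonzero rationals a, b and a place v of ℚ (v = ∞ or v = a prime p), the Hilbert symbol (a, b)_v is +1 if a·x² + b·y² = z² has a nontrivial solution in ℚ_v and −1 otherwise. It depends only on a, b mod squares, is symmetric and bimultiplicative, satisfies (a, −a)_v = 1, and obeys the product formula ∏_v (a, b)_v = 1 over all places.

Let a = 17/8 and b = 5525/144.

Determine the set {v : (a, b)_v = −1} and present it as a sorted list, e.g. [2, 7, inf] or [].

[2, 13]

Mod squares: a ≡ 34, b ≡ 221. Check v ∈ {∞, 2, 3, 5, 13, 17}.
v=3: a=3^0·(≡1), b=3^-2·(≡2) mod 3; (1|3)=+1, (2|3)=-1; (−1)^{0·-2·1}·(+1)^-2·(-1)^0 = +1.
v=13: a=13^0·(≡7), b=13^1·(≡9) mod 13; (7|13)=-1, (9|13)=+1; (−1)^{0·1·6}·(-1)^1·(+1)^0 = -1.
v=17: a=17^1·(≡15), b=17^1·(≡13) mod 17; (15|17)=+1, (13|17)=+1; (−1)^{1·1·8}·(+1)^1·(+1)^1 = +1.
v=5: a=5^0·(≡4), b=5^2·(≡4) mod 5; (4|5)=+1, (4|5)=+1; (−1)^{0·2·2}·(+1)^2·(+1)^0 = +1.
v=2: v_2(a)=-3, v_2(b)=-4; units ≡ 1, 5 (mod 8); ε·ε+αω+βω = 0·0+-3·1+-4·0 ≡ 1  ⇒  (a,b)_2 = -1.
v=∞: 34 > 0 and 221 > 0  ⇒  (a,b)_∞ = +1.
(34, 221 / ℚ) ramifies at {2, 13}: a division algebra.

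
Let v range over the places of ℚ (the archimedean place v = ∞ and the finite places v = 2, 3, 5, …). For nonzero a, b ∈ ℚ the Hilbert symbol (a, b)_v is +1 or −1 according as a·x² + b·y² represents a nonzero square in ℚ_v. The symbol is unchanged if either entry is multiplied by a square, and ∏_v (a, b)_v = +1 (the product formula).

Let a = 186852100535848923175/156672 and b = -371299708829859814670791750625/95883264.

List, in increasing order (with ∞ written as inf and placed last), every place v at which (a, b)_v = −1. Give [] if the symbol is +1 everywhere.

[2, 7]

(a, b) ≡ (119, -161) mod (ℚ^×)²; places V = {2, 3, 5, 7, 11, 13, 17, 23, ∞}.
(a,b)_7: α=1, u≡3; β=1, v≡5 (mod 7); (3|7)=-1, (5|7)=-1; sign (−1)^1·-1^1·-1^1 = -1.
(a,b)_23: α=2, u≡8; β=3, v≡8 (mod 23); (8|23)=+1, (8|23)=+1; sign (−1)^0·+1^3·+1^2 = +1.
(a,b)_2: α=-10, β=-12; u≡7, v≡7 (mod 8); ε(u)ε(v)=1·1, αω(v)=-10·0, βω(u)=-12·0; sum ≡ 1  ⇒  -1.
(a,b)_∞: sgn(119)=+, sgn(-161)=−, so +1.
(a,b)_5: α=2, u≡1; β=4, v≡1 (mod 5); (1|5)=+1, (1|5)=+1; sign (−1)^0·+1^4·+1^2 = +1.
(a,b)_3: α=-2, u≡2; β=-4, v≡1 (mod 3); (2|3)=-1, (1|3)=+1; sign (−1)^0·-1^-4·+1^-2 = +1.
(a,b)_13: α=10, u≡5; β=14, v≡5 (mod 13); (5|13)=-1, (5|13)=-1; sign (−1)^0·-1^14·-1^10 = +1.
(a,b)_17: α=-1, u≡14; β=-2, v≡8 (mod 17); (14|17)=-1, (8|17)=+1; sign (−1)^0·-1^-2·+1^-1 = +1.
(a,b)_11: α=4, u≡1; β=6, v≡1 (mod 11); (1|11)=+1, (1|11)=+1; sign (−1)^0·+1^6·+1^4 = +1.
|Ram(119, -161)| = 2, even; anisotropic at {2, 7}.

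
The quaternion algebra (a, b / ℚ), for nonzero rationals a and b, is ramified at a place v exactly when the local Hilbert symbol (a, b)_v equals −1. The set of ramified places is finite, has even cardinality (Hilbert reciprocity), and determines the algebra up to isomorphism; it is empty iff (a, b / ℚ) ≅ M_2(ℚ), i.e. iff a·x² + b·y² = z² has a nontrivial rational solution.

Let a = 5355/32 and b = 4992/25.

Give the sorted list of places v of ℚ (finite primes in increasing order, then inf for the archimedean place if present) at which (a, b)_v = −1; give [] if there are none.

[3, 5, 13, 17]

(a, b) ≡ (1190, 78) mod (ℚ^×)²; places V = {2, 3, 5, 7, 13, 17, ∞}.
(a,b)_2: α=-5, β=7; u≡3, v≡7 (mod 8); ε(u)ε(v)=1·1, αω(v)=-5·0, βω(u)=7·1; sum ≡ 0  ⇒  +1.
(a,b)_17: α=1, u≡4; β=0, v≡12 (mod 17); (4|17)=+1, (12|17)=-1; sign (−1)^0·+1^0·-1^1 = -1.
(a,b)_13: α=0, u≡2; β=1, v≡6 (mod 13); (2|13)=-1, (6|13)=-1; sign (−1)^0·-1^1·-1^0 = -1.
(a,b)_3: α=2, u≡2; β=1, v≡2 (mod 3); (2|3)=-1, (2|3)=-1; sign (−1)^0·-1^1·-1^2 = -1.
(a,b)_5: α=1, u≡3; β=-2, v≡2 (mod 5); (3|5)=-1, (2|5)=-1; sign (−1)^0·-1^-2·-1^1 = -1.
(a,b)_7: α=1, u≡4; β=0, v≡2 (mod 7); (4|7)=+1, (2|7)=+1; sign (−1)^0·+1^0·+1^1 = +1.
(a,b)_∞: sgn(1190)=+, sgn(78)=+, so +1.
(1190, 78 / ℚ) ramifies at {3, 5, 13, 17}: a division algebra.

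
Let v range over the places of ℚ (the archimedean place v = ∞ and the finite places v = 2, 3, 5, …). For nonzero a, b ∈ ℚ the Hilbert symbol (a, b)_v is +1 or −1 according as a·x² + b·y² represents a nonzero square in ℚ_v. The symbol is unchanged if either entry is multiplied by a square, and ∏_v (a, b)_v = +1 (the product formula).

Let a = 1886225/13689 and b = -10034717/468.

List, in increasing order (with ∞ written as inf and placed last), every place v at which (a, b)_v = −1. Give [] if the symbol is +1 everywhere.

[7, 11]

(a, b) ≡ (209, -1001) mod (ℚ^×)²; places V = {2, 3, 5, 7, 11, 13, 19, ∞}.
(a,b)_2: α=0, β=-2; u≡1, v≡7 (mod 8); ε(u)ε(v)=0·1, αω(v)=0·0, βω(u)=-2·0; sum ≡ 0  ⇒  +1.
(a,b)_∞: sgn(209)=+, sgn(-1001)=−, so +1.
(a,b)_7: α=0, u≡3; β=1, v≡1 (mod 7); (3|7)=-1, (1|7)=+1; sign (−1)^0·-1^1·+1^0 = -1.
(a,b)_13: α=-2, u≡1; β=-1, v≡10 (mod 13); (1|13)=+1, (10|13)=+1; sign (−1)^0·+1^-1·+1^-2 = +1.
(a,b)_19: α=3, u≡1; β=4, v≡11 (mod 19); (1|19)=+1, (11|19)=+1; sign (−1)^0·+1^4·+1^3 = +1.
(a,b)_5: α=2, u≡1; β=0, v≡1 (mod 5); (1|5)=+1, (1|5)=+1; sign (−1)^0·+1^0·+1^2 = +1.
(a,b)_11: α=1, u≡8; β=1, v≡10 (mod 11); (8|11)=-1, (10|11)=-1; sign (−1)^1·-1^1·-1^1 = -1.
(a,b)_3: α=-4, u≡2; β=-2, v≡1 (mod 3); (2|3)=-1, (1|3)=+1; sign (−1)^0·-1^-2·+1^-4 = +1.
|Ram(209, -1001)| = 2, even; anisotropic at {7, 11}.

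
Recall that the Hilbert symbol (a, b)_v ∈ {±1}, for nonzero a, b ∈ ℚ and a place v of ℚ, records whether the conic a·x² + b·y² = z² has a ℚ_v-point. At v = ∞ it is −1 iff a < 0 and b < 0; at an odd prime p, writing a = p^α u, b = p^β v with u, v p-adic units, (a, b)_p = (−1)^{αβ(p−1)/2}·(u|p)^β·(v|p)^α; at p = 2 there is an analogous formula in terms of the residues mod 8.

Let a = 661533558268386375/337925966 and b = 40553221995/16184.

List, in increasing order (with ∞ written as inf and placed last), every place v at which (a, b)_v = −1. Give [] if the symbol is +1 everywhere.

(a, b) ≡ (770, 2730) mod (ℚ^×)²; places V = {2, 3, 5, 7, 11, 13, 17, 19, 23, ∞}.
(a,b)_23: α=2, u≡15; β=2, v≡8 (mod 23); (15|23)=-1, (8|23)=+1; sign (−1)^0·-1^2·+1^2 = +1.
(a,b)_13: α=4, u≡12; β=1, v≡7 (mod 13); (12|13)=+1, (7|13)=-1; sign (−1)^0·+1^1·-1^4 = +1.
(a,b)_∞: sgn(770)=+, sgn(2730)=+, so +1.
(a,b)_17: α=-6, u≡7; β=-2, v≡6 (mod 17); (7|17)=-1, (6|17)=-1; sign (−1)^0·-1^-2·-1^-6 = +1.
(a,b)_7: α=-1, u≡6; β=-1, v≡3 (mod 7); (6|7)=-1, (3|7)=-1; sign (−1)^1·-1^-1·-1^-1 = -1.
(a,b)_19: α=2, u≡15; β=2, v≡13 (mod 19); (15|19)=-1, (13|19)=-1; sign (−1)^0·-1^2·-1^2 = +1.
(a,b)_11: α=3, u≡3; β=2, v≡7 (mod 11); (3|11)=+1, (7|11)=-1; sign (−1)^0·+1^2·-1^3 = -1.
(a,b)_5: α=3, u≡1; β=1, v≡1 (mod 5); (1|5)=+1, (1|5)=+1; sign (−1)^0·+1^1·+1^3 = +1.
(a,b)_2: α=-1, β=-3; u≡1, v≡5 (mod 8); ε(u)ε(v)=0·0, αω(v)=-1·1, βω(u)=-3·0; sum ≡ 1  ⇒  -1.
(a,b)_3: α=6, u≡2; β=3, v≡1 (mod 3); (2|3)=-1, (1|3)=+1; sign (−1)^0·-1^3·+1^6 = -1.
(770, 2730 / ℚ) ramifies at {2, 3, 7, 11}: a division algebra.

[2, 3, 7, 11]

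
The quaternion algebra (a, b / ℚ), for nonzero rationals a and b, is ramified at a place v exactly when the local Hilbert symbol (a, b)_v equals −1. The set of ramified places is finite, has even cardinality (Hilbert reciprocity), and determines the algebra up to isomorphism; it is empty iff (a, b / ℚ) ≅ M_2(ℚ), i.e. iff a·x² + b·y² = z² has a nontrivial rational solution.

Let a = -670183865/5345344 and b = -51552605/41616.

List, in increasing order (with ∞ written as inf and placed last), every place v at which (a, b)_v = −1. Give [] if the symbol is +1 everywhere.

[2, 5, 13, inf]

Mod squares: a ≡ -65, b ≡ -5. Check v ∈ {∞, 2, 3, 5, 13, 17, 19}.
v=5: a=5^1·(≡3), b=5^1·(≡4) mod 5; (3|5)=-1, (4|5)=+1; (−1)^{1·1·2}·(-1)^1·(+1)^1 = -1.
v=19: a=19^2·(≡16), b=19^2·(≡3) mod 19; (16|19)=+1, (3|19)=-1; (−1)^{2·2·9}·(+1)^2·(-1)^2 = +1.
v=17: a=17^-4·(≡14), b=17^-2·(≡6) mod 17; (14|17)=-1, (6|17)=-1; (−1)^{-4·-2·8}·(-1)^-2·(-1)^-4 = +1.
v=3: a=3^0·(≡1), b=3^-2·(≡1) mod 3; (1|3)=+1, (1|3)=+1; (−1)^{0·-2·1}·(+1)^-2·(+1)^0 = +1.
v=13: a=13^5·(≡7), b=13^4·(≡5) mod 13; (7|13)=-1, (5|13)=-1; (−1)^{5·4·6}·(-1)^4·(-1)^5 = -1.
v=∞: -65 < 0 and -5 < 0  ⇒  (a,b)_∞ = -1.
v=2: v_2(a)=-6, v_2(b)=-4; units ≡ 7, 3 (mod 8); ε·ε+αω+βω = 1·1+-6·1+-4·0 ≡ 1  ⇒  (a,b)_2 = -1.
Ram(-65, -5) = {2, 5, 13, ∞}; no ℚ_2-point on the conic.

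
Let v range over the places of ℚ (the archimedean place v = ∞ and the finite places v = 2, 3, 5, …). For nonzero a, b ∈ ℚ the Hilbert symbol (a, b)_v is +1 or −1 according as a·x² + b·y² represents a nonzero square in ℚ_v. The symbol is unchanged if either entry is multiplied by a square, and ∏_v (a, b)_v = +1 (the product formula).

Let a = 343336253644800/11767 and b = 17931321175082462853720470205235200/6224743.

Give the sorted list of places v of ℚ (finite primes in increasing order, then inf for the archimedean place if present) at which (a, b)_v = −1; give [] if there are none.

[13, 17, 31, 53]

Mod squares: a ≡ 289756194, b ≡ 69006. Check v ∈ {∞, 2, 3, 5, 7, 11, 13, 17, 19, 23, 31, 41, 47, 53}.
v=41: a=41^-2·(≡2), b=41^-2·(≡13) mod 41; (2|41)=+1, (13|41)=-1; (−1)^{-2·-2·20}·(+1)^-2·(-1)^-2 = +1.
v=13: a=13^1·(≡12), b=13^2·(≡11) mod 13; (12|13)=+1, (11|13)=-1; (−1)^{1·2·6}·(+1)^2·(-1)^1 = -1.
v=2: v_2(a)=13, v_2(b)=19; units ≡ 1, 7 (mod 8); ε·ε+αω+βω = 0·1+13·0+19·0 ≡ 0  ⇒  (a,b)_2 = +1.
v=7: a=7^-1·(≡3), b=7^-1·(≡2) mod 7; (3|7)=-1, (2|7)=+1; (−1)^{-1·-1·3}·(-1)^-1·(+1)^-1 = +1.
v=47: a=47^0·(≡10), b=47^2·(≡38) mod 47; (10|47)=-1, (38|47)=-1; (−1)^{0·2·23}·(-1)^2·(-1)^0 = +1.
v=23: a=23^0·(≡3), b=23^-2·(≡6) mod 23; (3|23)=+1, (6|23)=+1; (−1)^{0·-2·11}·(+1)^-2·(+1)^0 = +1.
v=11: a=11^0·(≡8), b=11^2·(≡3) mod 11; (8|11)=-1, (3|11)=+1; (−1)^{0·2·5}·(-1)^2·(+1)^0 = +1.
v=3: a=3^5·(≡2), b=3^9·(≡1) mod 3; (2|3)=-1, (1|3)=+1; (−1)^{5·9·1}·(-1)^9·(+1)^5 = +1.
v=∞: 289756194 > 0 and 69006 > 0  ⇒  (a,b)_∞ = +1.
v=53: a=53^1·(≡36), b=53^3·(≡8) mod 53; (36|53)=+1, (8|53)=-1; (−1)^{1·3·26}·(+1)^3·(-1)^1 = -1.
v=31: a=31^1·(≡25), b=31^5·(≡2) mod 31; (25|31)=+1, (2|31)=+1; (−1)^{1·5·15}·(+1)^5·(+1)^1 = -1.
v=17: a=17^1·(≡12), b=17^0·(≡6) mod 17; (12|17)=-1, (6|17)=-1; (−1)^{1·0·8}·(-1)^0·(-1)^1 = -1.
v=5: a=5^2·(≡1), b=5^2·(≡1) mod 5; (1|5)=+1, (1|5)=+1; (−1)^{2·2·2}·(+1)^2·(+1)^2 = +1.
v=19: a=19^1·(≡15), b=19^2·(≡4) mod 19; (15|19)=-1, (4|19)=+1; (−1)^{1·2·9}·(-1)^2·(+1)^1 = +1.
Ram(289756194, 69006) = {13, 17, 31, 53}; no ℚ_13-point on the conic.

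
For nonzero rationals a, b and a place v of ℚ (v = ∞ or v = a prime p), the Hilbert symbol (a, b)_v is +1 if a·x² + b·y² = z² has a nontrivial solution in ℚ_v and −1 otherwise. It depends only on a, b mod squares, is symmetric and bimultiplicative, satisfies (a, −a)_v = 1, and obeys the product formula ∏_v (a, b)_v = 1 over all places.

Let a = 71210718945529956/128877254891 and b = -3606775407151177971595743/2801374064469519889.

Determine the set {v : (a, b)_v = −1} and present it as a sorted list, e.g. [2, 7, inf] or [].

[11, 13]

(a, b) ≡ (11, -247) mod (ℚ^×)²; places V = {2, 3, 7, 11, 13, 19, 47, ∞}.
(a,b)_47: α=-4, u≡20; β=-8, v≡38 (mod 47); (20|47)=-1, (38|47)=-1; sign (−1)^0·-1^-8·-1^-4 = +1.
(a,b)_11: α=-1, u≡1; β=2, v≡8 (mod 11); (1|11)=+1, (8|11)=-1; sign (−1)^0·+1^2·-1^-1 = -1.
(a,b)_13: α=4, u≡8; β=7, v≡2 (mod 13); (8|13)=-1, (2|13)=-1; sign (−1)^0·-1^7·-1^4 = -1.
(a,b)_2: α=2, β=0; u≡3, v≡1 (mod 8); ε(u)ε(v)=1·0, αω(v)=2·0, βω(u)=0·1; sum ≡ 0  ⇒  +1.
(a,b)_3: α=14, u≡2; β=12, v≡2 (mod 3); (2|3)=-1, (2|3)=-1; sign (−1)^0·-1^12·-1^14 = +1.
(a,b)_∞: sgn(11)=+, sgn(-247)=−, so +1.
(a,b)_7: α=-4, u≡2; β=-6, v≡6 (mod 7); (2|7)=+1, (6|7)=-1; sign (−1)^0·+1^-6·-1^-4 = +1.
(a,b)_19: α=4, u≡17; β=7, v≡5 (mod 19); (17|19)=+1, (5|19)=+1; sign (−1)^0·+1^7·+1^4 = +1.
(11, -247 / ℚ) ramifies at {11, 13}: a division algebra.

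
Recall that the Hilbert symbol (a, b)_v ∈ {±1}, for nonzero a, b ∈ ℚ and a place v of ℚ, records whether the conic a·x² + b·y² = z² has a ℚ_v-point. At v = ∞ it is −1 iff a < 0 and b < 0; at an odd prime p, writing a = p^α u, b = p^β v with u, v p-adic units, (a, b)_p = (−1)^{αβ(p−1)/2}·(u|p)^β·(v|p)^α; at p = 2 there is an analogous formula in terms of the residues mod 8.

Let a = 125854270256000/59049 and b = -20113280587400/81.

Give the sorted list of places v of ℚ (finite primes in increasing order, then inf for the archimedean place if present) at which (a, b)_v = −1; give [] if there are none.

[2, 7, 11, 13]

(a, b) ≡ (110, -34034) mod (ℚ^×)²; places V = {2, 3, 5, 7, 11, 13, 17, ∞}.
(a,b)_7: α=0, u≡5; β=1, v≡6 (mod 7); (5|7)=-1, (6|7)=-1; sign (−1)^0·-1^1·-1^0 = -1.
(a,b)_13: α=2, u≡5; β=3, v≡2 (mod 13); (5|13)=-1, (2|13)=-1; sign (−1)^0·-1^3·-1^2 = -1.
(a,b)_11: α=5, u≡6; β=3, v≡2 (mod 11); (6|11)=-1, (2|11)=-1; sign (−1)^1·-1^3·-1^5 = -1.
(a,b)_2: α=7, β=3; u≡7, v≡7 (mod 8); ε(u)ε(v)=1·1, αω(v)=7·0, βω(u)=3·0; sum ≡ 1  ⇒  -1.
(a,b)_3: α=-10, u≡2; β=-4, v≡1 (mod 3); (2|3)=-1, (1|3)=+1; sign (−1)^0·-1^-4·+1^-10 = +1.
(a,b)_17: α=2, u≡9; β=3, v≡13 (mod 17); (9|17)=+1, (13|17)=+1; sign (−1)^0·+1^3·+1^2 = +1.
(a,b)_∞: sgn(110)=+, sgn(-34034)=−, so +1.
(a,b)_5: α=3, u≡2; β=2, v≡4 (mod 5); (2|5)=-1, (4|5)=+1; sign (−1)^0·-1^2·+1^3 = +1.
|Ram(110, -34034)| = 4, even; anisotropic at {2, 7, 11, 13}.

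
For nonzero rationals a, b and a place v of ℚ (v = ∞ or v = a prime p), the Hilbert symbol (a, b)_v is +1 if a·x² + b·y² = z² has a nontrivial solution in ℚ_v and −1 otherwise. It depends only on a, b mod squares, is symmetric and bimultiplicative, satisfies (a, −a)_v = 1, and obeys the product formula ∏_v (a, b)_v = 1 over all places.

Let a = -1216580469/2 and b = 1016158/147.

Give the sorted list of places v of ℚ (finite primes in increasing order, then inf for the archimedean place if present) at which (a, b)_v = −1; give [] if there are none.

[13, 19]

(a, b) ≡ (-138, 25194) mod (ℚ^×)²; places V = {2, 3, 7, 11, 13, 17, 19, 23, ∞}.
(a,b)_11: α=0, u≡3; β=2, v≡4 (mod 11); (3|11)=+1, (4|11)=+1; sign (−1)^0·+1^2·+1^0 = +1.
(a,b)_2: α=-1, β=1; u≡3, v≡5 (mod 8); ε(u)ε(v)=1·0, αω(v)=-1·1, βω(u)=1·1; sum ≡ 0  ⇒  +1.
(a,b)_13: α=2, u≡5; β=1, v≡9 (mod 13); (5|13)=-1, (9|13)=+1; sign (−1)^0·-1^1·+1^2 = -1.
(a,b)_23: α=1, u≡11; β=0, v≡2 (mod 23); (11|23)=-1, (2|23)=+1; sign (−1)^0·-1^0·+1^1 = +1.
(a,b)_7: α=0, u≡4; β=-2, v≡1 (mod 7); (4|7)=+1, (1|7)=+1; sign (−1)^0·+1^-2·+1^0 = +1.
(a,b)_∞: sgn(-138)=−, sgn(25194)=+, so +1.
(a,b)_19: α=2, u≡10; β=1, v≡12 (mod 19); (10|19)=-1, (12|19)=-1; sign (−1)^0·-1^1·-1^2 = -1.
(a,b)_17: α=2, u≡2; β=1, v≡11 (mod 17); (2|17)=+1, (11|17)=-1; sign (−1)^0·+1^1·-1^2 = +1.
(a,b)_3: α=1, u≡2; β=-1, v≡1 (mod 3); (2|3)=-1, (1|3)=+1; sign (−1)^1·-1^-1·+1^1 = +1.
|Ram(-138, 25194)| = 2, even; anisotropic at {13, 19}.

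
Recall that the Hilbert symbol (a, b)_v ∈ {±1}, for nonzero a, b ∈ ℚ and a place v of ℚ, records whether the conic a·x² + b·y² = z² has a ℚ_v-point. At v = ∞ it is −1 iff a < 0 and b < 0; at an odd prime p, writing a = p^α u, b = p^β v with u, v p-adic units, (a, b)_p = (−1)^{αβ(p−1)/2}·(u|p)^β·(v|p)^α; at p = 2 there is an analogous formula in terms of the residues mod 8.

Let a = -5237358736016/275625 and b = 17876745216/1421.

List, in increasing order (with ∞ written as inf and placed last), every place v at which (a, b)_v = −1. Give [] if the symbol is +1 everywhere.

[2, 11, 17, 23, 29, 41]

(a, b) ≡ (-5113889, 464899) mod (ℚ^×)²; places V = {2, 3, 5, 7, 11, 17, 23, 29, 41, ∞}.
(a,b)_∞: sgn(-5113889)=−, sgn(464899)=+, so +1.
(a,b)_7: α=-2, u≡5; β=-2, v≡1 (mod 7); (5|7)=-1, (1|7)=+1; sign (−1)^0·-1^-2·+1^-2 = +1.
(a,b)_41: α=1, u≡27; β=1, v≡1 (mod 41); (27|41)=-1, (1|41)=+1; sign (−1)^0·-1^1·+1^1 = -1.
(a,b)_23: α=3, u≡11; β=1, v≡22 (mod 23); (11|23)=-1, (22|23)=-1; sign (−1)^1·-1^1·-1^3 = -1.
(a,b)_29: α=1, u≡8; β=-1, v≡9 (mod 29); (8|29)=-1, (9|29)=+1; sign (−1)^0·-1^-1·+1^1 = -1.
(a,b)_5: α=-4, u≡4; β=0, v≡1 (mod 5); (4|5)=+1, (1|5)=+1; sign (−1)^0·+1^0·+1^-4 = +1.
(a,b)_11: α=3, u≡4; β=2, v≡7 (mod 11); (4|11)=+1, (7|11)=-1; sign (−1)^0·+1^2·-1^3 = -1.
(a,b)_17: α=1, u≡2; β=1, v≡10 (mod 17); (2|17)=+1, (10|17)=-1; sign (−1)^0·+1^1·-1^1 = -1.
(a,b)_2: α=4, β=10; u≡7, v≡3 (mod 8); ε(u)ε(v)=1·1, αω(v)=4·1, βω(u)=10·0; sum ≡ 1  ⇒  -1.
(a,b)_3: α=-2, u≡1; β=2, v≡1 (mod 3); (1|3)=+1, (1|3)=+1; sign (−1)^0·+1^2·+1^-2 = +1.
(-5113889, 464899 / ℚ) ramifies at {2, 11, 17, 23, 29, 41}: a division algebra.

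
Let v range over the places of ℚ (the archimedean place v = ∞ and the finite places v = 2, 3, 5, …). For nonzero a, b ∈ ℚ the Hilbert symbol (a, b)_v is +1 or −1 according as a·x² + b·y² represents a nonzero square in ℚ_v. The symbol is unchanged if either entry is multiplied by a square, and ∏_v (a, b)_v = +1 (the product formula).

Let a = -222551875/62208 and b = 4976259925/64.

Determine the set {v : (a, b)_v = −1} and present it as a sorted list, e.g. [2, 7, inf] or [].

Mod squares: a ≡ -129, b ≡ 13. Check v ∈ {∞, 2, 3, 5, 7, 13, 43}.
v=∞: -129 < 0 and 13 > 0  ⇒  (a,b)_∞ = +1.
v=13: a=13^2·(≡4), b=13^3·(≡4) mod 13; (4|13)=+1, (4|13)=+1; (−1)^{2·3·6}·(+1)^3·(+1)^2 = +1.
v=2: v_2(a)=-8, v_2(b)=-6; units ≡ 7, 5 (mod 8); ε·ε+αω+βω = 1·0+-8·1+-6·0 ≡ 0  ⇒  (a,b)_2 = +1.
v=5: a=5^4·(≡4), b=5^2·(≡3) mod 5; (4|5)=+1, (3|5)=-1; (−1)^{4·2·2}·(+1)^2·(-1)^4 = +1.
v=43: a=43^1·(≡31), b=43^2·(≡4) mod 43; (31|43)=+1, (4|43)=+1; (−1)^{1·2·21}·(+1)^2·(+1)^1 = +1.
v=7: a=7^2·(≡2), b=7^2·(≡3) mod 7; (2|7)=+1, (3|7)=-1; (−1)^{2·2·3}·(+1)^2·(-1)^2 = +1.
v=3: a=3^-5·(≡2), b=3^0·(≡1) mod 3; (2|3)=-1, (1|3)=+1; (−1)^{-5·0·1}·(-1)^0·(+1)^-5 = +1.
Every local symbol is +1, so the conic -129·x² + 13·y² = z² has ℚ_v-points for all v and hence a ℚ-point; (a, b / ℚ) ≅ M_2(ℚ).

[]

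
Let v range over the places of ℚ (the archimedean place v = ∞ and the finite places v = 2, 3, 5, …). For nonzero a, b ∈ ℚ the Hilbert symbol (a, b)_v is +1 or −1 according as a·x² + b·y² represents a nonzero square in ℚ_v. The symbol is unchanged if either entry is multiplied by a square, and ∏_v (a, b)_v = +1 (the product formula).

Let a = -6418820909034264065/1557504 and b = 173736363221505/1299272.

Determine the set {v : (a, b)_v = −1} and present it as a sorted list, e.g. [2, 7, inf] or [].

Mod squares: a ≡ -185, b ≡ 39631810. Check v ∈ {∞, 2, 3, 5, 7, 13, 31, 37, 43, 47, 53}.
v=53: a=53^2·(≡21), b=53^1·(≡4) mod 53; (21|53)=-1, (4|53)=+1; (−1)^{2·1·26}·(-1)^1·(+1)^2 = -1.
v=47: a=47^4·(≡12), b=47^3·(≡2) mod 47; (12|47)=+1, (2|47)=+1; (−1)^{4·3·23}·(+1)^3·(+1)^4 = +1.
v=7: a=7^0·(≡2), b=7^2·(≡4) mod 7; (2|7)=+1, (4|7)=+1; (−1)^{0·2·3}·(+1)^2·(+1)^0 = +1.
v=∞: -185 < 0 and 39631810 > 0  ⇒  (a,b)_∞ = +1.
v=43: a=43^2·(≡32), b=43^1·(≡34) mod 43; (32|43)=-1, (34|43)=-1; (−1)^{2·1·21}·(-1)^1·(-1)^2 = -1.
v=31: a=31^0·(≡9), b=31^-2·(≡26) mod 31; (9|31)=+1, (26|31)=-1; (−1)^{0·-2·15}·(+1)^-2·(-1)^0 = +1.
v=2: v_2(a)=-10, v_2(b)=-3; units ≡ 7, 1 (mod 8); ε·ε+αω+βω = 1·0+-10·0+-3·0 ≡ 0  ⇒  (a,b)_2 = +1.
v=13: a=13^-2·(≡10), b=13^-2·(≡9) mod 13; (10|13)=+1, (9|13)=+1; (−1)^{-2·-2·6}·(+1)^-2·(+1)^-2 = +1.
v=5: a=5^1·(≡3), b=5^1·(≡3) mod 5; (3|5)=-1, (3|5)=-1; (−1)^{1·1·2}·(-1)^1·(-1)^1 = +1.
v=3: a=3^-2·(≡1), b=3^4·(≡1) mod 3; (1|3)=+1, (1|3)=+1; (−1)^{-2·4·1}·(+1)^4·(+1)^-2 = +1.
v=37: a=37^3·(≡17), b=37^1·(≡19) mod 37; (17|37)=-1, (19|37)=-1; (−1)^{3·1·18}·(-1)^1·(-1)^3 = +1.
|Ram(-185, 39631810)| = 2, even; anisotropic at {43, 53}.

[43, 53]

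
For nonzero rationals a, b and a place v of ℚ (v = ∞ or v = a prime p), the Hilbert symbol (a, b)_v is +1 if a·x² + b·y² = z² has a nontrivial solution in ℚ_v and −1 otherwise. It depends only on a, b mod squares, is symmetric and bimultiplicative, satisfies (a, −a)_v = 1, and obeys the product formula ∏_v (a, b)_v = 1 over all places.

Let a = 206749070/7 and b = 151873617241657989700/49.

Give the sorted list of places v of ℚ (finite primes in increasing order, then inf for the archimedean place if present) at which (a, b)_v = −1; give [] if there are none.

[5, 17]

Mod squares: a ≡ 22610, b ≡ 3553. Check v ∈ {∞, 2, 5, 7, 11, 17, 19, 23}.
v=2: v_2(a)=1, v_2(b)=2; units ≡ 1, 1 (mod 8); ε·ε+αω+βω = 0·0+1·0+2·0 ≡ 0  ⇒  (a,b)_2 = +1.
v=11: a=11^2·(≡1), b=11^5·(≡4) mod 11; (1|11)=+1, (4|11)=+1; (−1)^{2·5·5}·(+1)^5·(+1)^2 = +1.
v=17: a=17^1·(≡9), b=17^3·(≡14) mod 17; (9|17)=+1, (14|17)=-1; (−1)^{1·3·8}·(+1)^3·(-1)^1 = -1.
v=23: a=23^2·(≡2), b=23^4·(≡21) mod 23; (2|23)=+1, (21|23)=-1; (−1)^{2·4·11}·(+1)^4·(-1)^2 = +1.
v=5: a=5^1·(≡2), b=5^2·(≡2) mod 5; (2|5)=-1, (2|5)=-1; (−1)^{1·2·2}·(-1)^2·(-1)^1 = -1.
v=7: a=7^-1·(≡3), b=7^-2·(≡1) mod 7; (3|7)=-1, (1|7)=+1; (−1)^{-1·-2·3}·(-1)^-2·(+1)^-1 = +1.
v=19: a=19^1·(≡3), b=19^3·(≡11) mod 19; (3|19)=-1, (11|19)=+1; (−1)^{1·3·9}·(-1)^3·(+1)^1 = +1.
v=∞: 22610 > 0 and 3553 > 0  ⇒  (a,b)_∞ = +1.
|Ram(22610, 3553)| = 2, even; anisotropic at {5, 17}.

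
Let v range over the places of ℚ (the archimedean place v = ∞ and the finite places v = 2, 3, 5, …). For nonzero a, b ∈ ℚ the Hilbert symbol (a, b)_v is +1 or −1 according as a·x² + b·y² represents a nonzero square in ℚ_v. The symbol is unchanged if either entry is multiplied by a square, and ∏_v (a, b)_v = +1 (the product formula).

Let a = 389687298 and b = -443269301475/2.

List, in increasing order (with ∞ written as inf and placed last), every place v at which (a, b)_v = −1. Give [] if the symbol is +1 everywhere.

[2, 13, 23, 31]

(a, b) ≡ (47058, -4282278) mod (ℚ^×)²; places V = {2, 3, 5, 7, 11, 13, 23, 31, ∞}.
(a,b)_2: α=1, β=-1; u≡1, v≡5 (mod 8); ε(u)ε(v)=0·0, αω(v)=1·1, βω(u)=-1·0; sum ≡ 1  ⇒  -1.
(a,b)_23: α=1, u≡22; β=1, v≡11 (mod 23); (22|23)=-1, (11|23)=-1; sign (−1)^1·-1^1·-1^1 = -1.
(a,b)_11: α=1, u≡2; β=1, v≡1 (mod 11); (2|11)=-1, (1|11)=+1; sign (−1)^1·-1^1·+1^1 = +1.
(a,b)_3: α=1, u≡2; β=1, v≡1 (mod 3); (2|3)=-1, (1|3)=+1; sign (−1)^1·-1^1·+1^1 = +1.
(a,b)_13: α=2, u≡6; β=3, v≡4 (mod 13); (6|13)=-1, (4|13)=+1; sign (−1)^0·-1^3·+1^2 = -1.
(a,b)_∞: sgn(47058)=+, sgn(-4282278)=−, so +1.
(a,b)_31: α=1, u≡27; β=1, v≡12 (mod 31); (27|31)=-1, (12|31)=-1; sign (−1)^1·-1^1·-1^1 = -1.
(a,b)_5: α=0, u≡3; β=2, v≡3 (mod 5); (3|5)=-1, (3|5)=-1; sign (−1)^0·-1^2·-1^0 = +1.
(a,b)_7: α=2, u≡4; β=3, v≡4 (mod 7); (4|7)=+1, (4|7)=+1; sign (−1)^0·+1^3·+1^2 = +1.
(47058, -4282278 / ℚ) ramifies at {2, 13, 23, 31}: a division algebra.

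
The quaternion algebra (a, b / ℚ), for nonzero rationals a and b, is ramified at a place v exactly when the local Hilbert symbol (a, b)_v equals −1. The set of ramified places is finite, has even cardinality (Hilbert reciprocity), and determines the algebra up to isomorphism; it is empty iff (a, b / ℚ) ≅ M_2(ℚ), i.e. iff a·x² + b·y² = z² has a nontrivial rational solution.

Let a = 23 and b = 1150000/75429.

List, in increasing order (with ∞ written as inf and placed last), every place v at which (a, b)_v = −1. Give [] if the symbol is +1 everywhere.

[2, 5]

Mod squares: a ≡ 23, b ≡ 3335. Check v ∈ {∞, 2, 3, 5, 17, 23, 29}.
v=23: a=23^1·(≡1), b=23^1·(≡19) mod 23; (1|23)=+1, (19|23)=-1; (−1)^{1·1·11}·(+1)^1·(-1)^1 = +1.
v=29: a=29^0·(≡23), b=29^-1·(≡22) mod 29; (23|29)=+1, (22|29)=+1; (−1)^{0·-1·14}·(+1)^-1·(+1)^0 = +1.
v=3: a=3^0·(≡2), b=3^-2·(≡2) mod 3; (2|3)=-1, (2|3)=-1; (−1)^{0·-2·1}·(-1)^-2·(-1)^0 = +1.
v=5: a=5^0·(≡3), b=5^5·(≡2) mod 5; (3|5)=-1, (2|5)=-1; (−1)^{0·5·2}·(-1)^5·(-1)^0 = -1.
v=∞: 23 > 0 and 3335 > 0  ⇒  (a,b)_∞ = +1.
v=2: v_2(a)=0, v_2(b)=4; units ≡ 7, 7 (mod 8); ε·ε+αω+βω = 1·1+0·0+4·0 ≡ 1  ⇒  (a,b)_2 = -1.
v=17: a=17^0·(≡6), b=17^-2·(≡3) mod 17; (6|17)=-1, (3|17)=-1; (−1)^{0·-2·8}·(-1)^-2·(-1)^0 = +1.
Ram(23, 3335) = {2, 5}; no ℚ_2-point on the conic.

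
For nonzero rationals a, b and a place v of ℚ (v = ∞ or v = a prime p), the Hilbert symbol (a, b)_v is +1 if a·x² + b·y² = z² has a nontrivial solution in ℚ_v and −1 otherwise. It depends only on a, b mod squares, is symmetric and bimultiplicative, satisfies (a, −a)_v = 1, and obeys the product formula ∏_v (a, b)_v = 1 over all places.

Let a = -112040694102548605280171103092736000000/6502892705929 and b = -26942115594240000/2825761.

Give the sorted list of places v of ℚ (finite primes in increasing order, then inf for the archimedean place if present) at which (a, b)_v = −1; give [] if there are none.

Mod squares: a ≡ -609, b ≡ -2046. Check v ∈ {∞, 2, 3, 5, 7, 11, 23, 29, 31, 37, 41}.
v=29: a=29^5·(≡17), b=29^0·(≡13) mod 29; (17|29)=-1, (13|29)=+1; (−1)^{5·0·14}·(-1)^0·(+1)^5 = +1.
v=23: a=23^2·(≡1), b=23^0·(≡1) mod 23; (1|23)=+1, (1|23)=+1; (−1)^{2·0·11}·(+1)^0·(+1)^2 = +1.
v=11: a=11^2·(≡10), b=11^1·(≡3) mod 11; (10|11)=-1, (3|11)=+1; (−1)^{2·1·5}·(-1)^1·(+1)^2 = -1.
v=∞: -609 < 0 and -2046 < 0  ⇒  (a,b)_∞ = -1.
v=2: v_2(a)=34, v_2(b)=17; units ≡ 7, 1 (mod 8); ε·ε+αω+βω = 1·0+34·0+17·0 ≡ 0  ⇒  (a,b)_2 = +1.
v=31: a=31^2·(≡3), b=31^1·(≡6) mod 31; (3|31)=-1, (6|31)=-1; (−1)^{2·1·15}·(-1)^1·(-1)^2 = -1.
v=41: a=41^-6·(≡13), b=41^-4·(≡20) mod 41; (13|41)=-1, (20|41)=+1; (−1)^{-6·-4·20}·(-1)^-4·(+1)^-6 = +1.
v=5: a=5^6·(≡4), b=5^4·(≡1) mod 5; (4|5)=+1, (1|5)=+1; (−1)^{6·4·2}·(+1)^4·(+1)^6 = +1.
v=3: a=3^9·(≡1), b=3^9·(≡2) mod 3; (1|3)=+1, (2|3)=-1; (−1)^{9·9·1}·(+1)^9·(-1)^9 = +1.
v=7: a=7^5·(≡1), b=7^2·(≡5) mod 7; (1|7)=+1, (5|7)=-1; (−1)^{5·2·3}·(+1)^2·(-1)^5 = -1.
v=37: a=37^-2·(≡24), b=37^0·(≡10) mod 37; (24|37)=-1, (10|37)=+1; (−1)^{-2·0·18}·(-1)^0·(+1)^-2 = +1.
|Ram(-609, -2046)| = 4, even; anisotropic at {7, 11, 31, ∞}.

[7, 11, 31, inf]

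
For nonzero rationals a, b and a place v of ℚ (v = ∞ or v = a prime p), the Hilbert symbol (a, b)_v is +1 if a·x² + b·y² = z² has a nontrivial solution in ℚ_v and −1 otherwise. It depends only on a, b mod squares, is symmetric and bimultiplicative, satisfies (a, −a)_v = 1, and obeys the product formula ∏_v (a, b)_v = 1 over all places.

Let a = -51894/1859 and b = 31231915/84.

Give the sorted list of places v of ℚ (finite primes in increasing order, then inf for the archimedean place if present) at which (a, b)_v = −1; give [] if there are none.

[2, 11]

(a, b) ≡ (-66, 15015) mod (ℚ^×)²; places V = {2, 3, 5, 7, 11, 13, 19, 31, ∞}.
(a,b)_3: α=3, u≡2; β=-1, v≡1 (mod 3); (2|3)=-1, (1|3)=+1; sign (−1)^1·-1^-1·+1^3 = +1.
(a,b)_5: α=0, u≡4; β=1, v≡2 (mod 5); (4|5)=+1, (2|5)=-1; sign (−1)^0·+1^1·-1^0 = +1.
(a,b)_11: α=-1, u≡1; β=3, v≡5 (mod 11); (1|11)=+1, (5|11)=+1; sign (−1)^1·+1^3·+1^-1 = -1.
(a,b)_13: α=-2, u≡12; β=1, v≡7 (mod 13); (12|13)=+1, (7|13)=-1; sign (−1)^0·+1^1·-1^-2 = +1.
(a,b)_31: α=2, u≡23; β=0, v≡3 (mod 31); (23|31)=-1, (3|31)=-1; sign (−1)^0·-1^0·-1^2 = +1.
(a,b)_19: α=0, u≡8; β=2, v≡1 (mod 19); (8|19)=-1, (1|19)=+1; sign (−1)^0·-1^2·+1^0 = +1.
(a,b)_∞: sgn(-66)=−, sgn(15015)=+, so +1.
(a,b)_2: α=1, β=-2; u≡7, v≡7 (mod 8); ε(u)ε(v)=1·1, αω(v)=1·0, βω(u)=-2·0; sum ≡ 1  ⇒  -1.
(a,b)_7: α=0, u≡1; β=-1, v≡3 (mod 7); (1|7)=+1, (3|7)=-1; sign (−1)^0·+1^-1·-1^0 = +1.
(-66, 15015 / ℚ) ramifies at {2, 11}: a division algebra.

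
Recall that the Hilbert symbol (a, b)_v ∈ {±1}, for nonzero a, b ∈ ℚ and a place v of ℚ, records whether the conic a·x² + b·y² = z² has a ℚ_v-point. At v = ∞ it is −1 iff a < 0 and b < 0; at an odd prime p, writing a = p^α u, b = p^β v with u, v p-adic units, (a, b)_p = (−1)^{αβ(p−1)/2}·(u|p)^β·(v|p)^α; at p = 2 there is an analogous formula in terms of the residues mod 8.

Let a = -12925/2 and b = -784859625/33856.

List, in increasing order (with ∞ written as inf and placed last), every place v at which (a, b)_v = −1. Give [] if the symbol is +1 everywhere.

[2, 11, 29, inf]

Mod squares: a ≡ -1034, b ≡ -4785. Check v ∈ {∞, 2, 3, 5, 11, 23, 29, 47}.
v=3: a=3^0·(≡1), b=3^9·(≡1) mod 3; (1|3)=+1, (1|3)=+1; (−1)^{0·9·1}·(+1)^9·(+1)^0 = +1.
v=29: a=29^0·(≡19), b=29^1·(≡23) mod 29; (19|29)=-1, (23|29)=+1; (−1)^{0·1·14}·(-1)^1·(+1)^0 = -1.
v=2: v_2(a)=-1, v_2(b)=-6; units ≡ 3, 7 (mod 8); ε·ε+αω+βω = 1·1+-1·0+-6·1 ≡ 1  ⇒  (a,b)_2 = -1.
v=5: a=5^2·(≡4), b=5^3·(≡3) mod 5; (4|5)=+1, (3|5)=-1; (−1)^{2·3·2}·(+1)^3·(-1)^2 = +1.
v=23: a=23^0·(≡12), b=23^-2·(≡7) mod 23; (12|23)=+1, (7|23)=-1; (−1)^{0·-2·11}·(+1)^-2·(-1)^0 = +1.
v=47: a=47^1·(≡27), b=47^0·(≡6) mod 47; (27|47)=+1, (6|47)=+1; (−1)^{1·0·23}·(+1)^0·(+1)^1 = +1.
v=11: a=11^1·(≡1), b=11^1·(≡1) mod 11; (1|11)=+1, (1|11)=+1; (−1)^{1·1·5}·(+1)^1·(+1)^1 = -1.
v=∞: -1034 < 0 and -4785 < 0  ⇒  (a,b)_∞ = -1.
Ram(-1034, -4785) = {2, 11, 29, ∞}; no ℚ_2-point on the conic.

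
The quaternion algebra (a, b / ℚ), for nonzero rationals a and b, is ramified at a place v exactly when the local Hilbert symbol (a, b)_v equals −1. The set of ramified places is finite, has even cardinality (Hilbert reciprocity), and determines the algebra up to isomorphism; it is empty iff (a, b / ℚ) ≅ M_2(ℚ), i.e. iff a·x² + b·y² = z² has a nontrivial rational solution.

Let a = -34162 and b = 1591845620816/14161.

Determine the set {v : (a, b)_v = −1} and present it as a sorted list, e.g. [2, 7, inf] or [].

Mod squares: a ≡ -34162, b ≡ 341. Check v ∈ {∞, 2, 7, 11, 17, 19, 29, 31}.
v=∞: -34162 < 0 and 341 > 0  ⇒  (a,b)_∞ = +1.
v=29: a=29^1·(≡11), b=29^2·(≡7) mod 29; (11|29)=-1, (7|29)=+1; (−1)^{1·2·14}·(-1)^2·(+1)^1 = +1.
v=31: a=31^1·(≡14), b=31^3·(≡30) mod 31; (14|31)=+1, (30|31)=-1; (−1)^{1·3·15}·(+1)^3·(-1)^1 = +1.
v=11: a=11^0·(≡4), b=11^1·(≡1) mod 11; (4|11)=+1, (1|11)=+1; (−1)^{0·1·5}·(+1)^1·(+1)^0 = +1.
v=19: a=19^1·(≡7), b=19^2·(≡18) mod 19; (7|19)=+1, (18|19)=-1; (−1)^{1·2·9}·(+1)^2·(-1)^1 = -1.
v=17: a=17^0·(≡8), b=17^-2·(≡8) mod 17; (8|17)=+1, (8|17)=+1; (−1)^{0·-2·8}·(+1)^-2·(+1)^0 = +1.
v=7: a=7^0·(≡5), b=7^-2·(≡5) mod 7; (5|7)=-1, (5|7)=-1; (−1)^{0·-2·3}·(-1)^-2·(-1)^0 = +1.
v=2: v_2(a)=1, v_2(b)=4; units ≡ 7, 5 (mod 8); ε·ε+αω+βω = 1·0+1·1+4·0 ≡ 1  ⇒  (a,b)_2 = -1.
|Ram(-34162, 341)| = 2, even; anisotropic at {2, 19}.

[2, 19]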